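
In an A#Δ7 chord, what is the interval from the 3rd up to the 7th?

A# major seventh: A#, C##, E#, G##.
That puts C## below G##.
Counting 5 letters and 7 half steps from C## gives a perfect fifth.

perfect 5th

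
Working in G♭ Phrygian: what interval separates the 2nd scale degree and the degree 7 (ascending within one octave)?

M6

The scale runs G♭ A𝄫 B𝄫 C♭ D♭ E𝄫 F♭.
That puts A𝄫 below F♭.
From A𝄫 to F♭ is 9 semitones, exactly the major sixth.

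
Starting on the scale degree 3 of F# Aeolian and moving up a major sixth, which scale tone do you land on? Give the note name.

The scale is F# G# A B C# D E.
The scale degree 3 is A; a major sixth above that is F# — scale degree 1.

F#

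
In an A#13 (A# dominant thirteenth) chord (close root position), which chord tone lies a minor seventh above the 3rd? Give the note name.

B#

Spelling the chord: A#, C##, E#, G#, B#, F##.
The 3rd is C##. A minor seventh above C## is B#.
B# is the chord's 9th.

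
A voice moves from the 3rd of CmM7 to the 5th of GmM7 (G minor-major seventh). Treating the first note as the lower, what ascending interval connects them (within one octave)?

CmM7 has Eb as its 3rd, and GmM7 (G minor-major seventh) has D as its 5th.
Counting 7 letters and 11 half steps from Eb gives a major seventh.

M7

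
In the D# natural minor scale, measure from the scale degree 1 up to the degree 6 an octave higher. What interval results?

Spelling the D# natural minor scale: D# E# F# G# A# B C#.
So we need the interval from D# up to B.
D# up to B is 20 semitones, a half step narrower than a major thirteenth, so the interval is minor.

minor 13th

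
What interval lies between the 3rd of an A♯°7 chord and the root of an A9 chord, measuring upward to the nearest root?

minor 6th

The 3rd of A♯°7 is C♯; the root of A9 is A.
6 letter names make it a sixth; at 8 semitones (a half step narrower than major) the quality is minor.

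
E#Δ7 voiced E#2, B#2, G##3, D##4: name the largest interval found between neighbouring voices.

Adjacent intervals: E#2→B#2 = perfect fifth; B#2→G##3 = major sixth; G##3→D##4 = perfect fifth.
The largest is B#2 to G##3, a major sixth (9 semitones).

major sixth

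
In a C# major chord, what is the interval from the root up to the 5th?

C# (C# major): C# E# G#.
So we need the interval from C# up to G#.
From C# to G# is 7 semitones, exactly the perfect fifth.

perfect fifth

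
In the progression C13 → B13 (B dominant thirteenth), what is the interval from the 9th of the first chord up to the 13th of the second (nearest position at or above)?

The 9th of C13 is D; the 13th of B13 (B dominant thirteenth) is G#.
D up to G# is 6 semitones, a half step wider than a perfect fourth, so the interval is augmented.

A4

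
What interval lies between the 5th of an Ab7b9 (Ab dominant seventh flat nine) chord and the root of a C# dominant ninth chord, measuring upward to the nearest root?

Ab7b9 (Ab dominant seventh flat nine) has Eb as its 5th, and C# dominant ninth has C# as its root.
From Eb to C#: 10 semitones over a sixth = augmented.

augmented sixth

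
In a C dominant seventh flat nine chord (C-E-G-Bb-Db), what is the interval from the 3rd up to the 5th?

The 3rd is E and the 5th is G.
From E to G: 3 semitones over a third = minor.

minor 3rd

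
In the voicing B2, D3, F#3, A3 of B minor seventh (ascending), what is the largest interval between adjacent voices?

M3

Adjacent intervals: B2→D3 = minor third; D3→F#3 = major third; F#3→A3 = minor third.
The largest is D3 to F#3, a major third (4 semitones).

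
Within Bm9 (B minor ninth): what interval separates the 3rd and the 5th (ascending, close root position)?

major 3rd

Spelling the chord: B D F♯ A C♯.
So we need the interval from D up to F♯.
D up to F♯ spans 3 letter names and 4 semitones — a major third.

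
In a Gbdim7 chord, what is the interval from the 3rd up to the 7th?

d5

The chord tones of Gb°7 (Gb diminished seventh) are Gb-Bbb-Dbb-Fbb.
So we need the interval from Bbb up to Fbb.
From Bbb to Fbb: 6 semitones over a fifth = diminished.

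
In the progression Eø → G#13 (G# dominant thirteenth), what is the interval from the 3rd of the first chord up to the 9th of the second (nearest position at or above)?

augmented second

Eø has G as its 3rd, and G#13 (G# dominant thirteenth) has A# as its 9th.
G up to A# is 3 semitones, a half step wider than a major second, so the interval is augmented.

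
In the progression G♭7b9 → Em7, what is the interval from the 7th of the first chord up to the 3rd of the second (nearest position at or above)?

G♭7b9 has F♭ as its 7th, and Em7 has G as its 3rd.
From F♭ to G: 3 semitones over a second = augmented.

augmented second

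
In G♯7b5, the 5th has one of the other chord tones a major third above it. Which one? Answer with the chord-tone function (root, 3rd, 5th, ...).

G♯7b5: G♯–B♯–D–F♯.
The 5th is D. A major third above D is F♯.
F♯ is the chord's 7th.

7th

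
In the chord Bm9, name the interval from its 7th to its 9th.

Bmin9 (B minor ninth) is spelled B D F♯ A C♯.
7th = A; 9th = C♯.
Counting 3 letters and 4 half steps from A gives a major third.

M3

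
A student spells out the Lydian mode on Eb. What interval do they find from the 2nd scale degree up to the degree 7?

major 6th

The scale runs Eb F G A Bb C D.
That puts F below D.
From F to D is 9 semitones, exactly the major sixth.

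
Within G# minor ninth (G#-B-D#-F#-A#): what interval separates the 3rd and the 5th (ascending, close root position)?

major third

That puts B below D#.
From B to D# is 4 semitones, exactly the major third.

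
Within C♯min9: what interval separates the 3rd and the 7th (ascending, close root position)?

perfect 5th

C♯min9: C♯-E-G♯-B-D♯.
So we need the interval from E up to B.
E up to B spans 5 letter names and 7 semitones — a perfect fifth.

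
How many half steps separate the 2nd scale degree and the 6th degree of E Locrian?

The scale is E F G A Bb C D.
F up to C is a perfect fifth — 7 semitones.

7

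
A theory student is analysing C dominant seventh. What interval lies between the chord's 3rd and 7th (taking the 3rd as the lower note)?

C7: C–E–G–Bb.
So we need the interval from E up to Bb.
E up to Bb is 6 semitones, a half step narrower than a perfect fifth, so the interval is diminished.

d5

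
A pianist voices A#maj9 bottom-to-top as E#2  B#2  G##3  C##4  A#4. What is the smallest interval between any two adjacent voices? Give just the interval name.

perfect fourth

Adjacent intervals: E#2→B#2 = perfect fifth; B#2→G##3 = major sixth; G##3→C##4 = perfect fourth; C##4→A#4 = minor sixth.
The smallest is G##3 to C##4, a perfect fourth (5 semitones).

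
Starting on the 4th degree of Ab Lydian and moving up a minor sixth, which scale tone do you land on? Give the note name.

Bb

The scale is Ab Bb C D Eb F G.
The 4th degree is D; a minor sixth above that is Bb — scale degree 2.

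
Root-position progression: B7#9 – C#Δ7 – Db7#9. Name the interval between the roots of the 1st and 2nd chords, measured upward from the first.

The roots are B and C#.
Counting 2 letters and 2 half steps from B gives a major second.

major 2nd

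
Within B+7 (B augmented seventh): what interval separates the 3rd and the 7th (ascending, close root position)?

Spelling the chord: B, D♯, F𝄪, A.
So we need the interval from D♯ up to A.
5 letter names make it a fifth; at 6 semitones (a half step narrower than perfect) the quality is diminished.

diminished fifth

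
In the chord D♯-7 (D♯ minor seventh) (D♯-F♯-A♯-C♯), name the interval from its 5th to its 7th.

m3

5th = A♯; 7th = C♯.
3 letter names make it a third; at 3 semitones (a half step narrower than major) the quality is minor.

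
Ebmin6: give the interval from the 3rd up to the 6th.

augmented fourth

Ebm6 is spelled Eb–Gb–Bb–C.
That puts Gb below C.
From Gb to C: 6 semitones over a fourth = augmented.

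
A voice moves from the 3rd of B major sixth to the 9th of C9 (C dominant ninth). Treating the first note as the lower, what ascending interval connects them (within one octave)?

diminished octave

B major sixth has D♯ as its 3rd, and C9 (C dominant ninth) has D as its 9th.
D♯ up to D is 11 semitones, a half step narrower than a perfect octave, so the interval is diminished.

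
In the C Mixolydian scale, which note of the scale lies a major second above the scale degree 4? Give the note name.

G

The scale is C D E F G A B♭.
The scale degree 4 is F; a major second above that is G — scale degree 5.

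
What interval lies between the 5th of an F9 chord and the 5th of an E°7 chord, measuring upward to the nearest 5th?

F9 has C as its 5th, and E°7 has Bb as its 5th.
From C to Bb: 10 semitones over a seventh = minor.

minor 7th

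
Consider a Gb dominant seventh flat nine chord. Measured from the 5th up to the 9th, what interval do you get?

Gb7b9: Gb, Bb, Db, Fb, Abb.
That puts Db below Abb.
Db up to Abb is 6 semitones, a half step narrower than a perfect fifth, so the interval is diminished.

d5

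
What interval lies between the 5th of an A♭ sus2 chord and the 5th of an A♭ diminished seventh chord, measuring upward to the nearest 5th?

diminished octave

A♭ sus2 has E♭ as its 5th, and A♭ diminished seventh has E𝄫 as its 5th.
8 letter names make it an octave; at 11 semitones (a half step narrower than perfect) the quality is diminished.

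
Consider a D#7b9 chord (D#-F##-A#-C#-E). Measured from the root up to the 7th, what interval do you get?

Root = D#; 7th = C#.
From D# to C#: 10 semitones over a seventh = minor.

m7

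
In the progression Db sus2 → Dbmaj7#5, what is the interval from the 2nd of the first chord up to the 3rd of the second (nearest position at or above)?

major second

Db sus2 has Eb as its 2nd, and Dbmaj7#5 has F as its 3rd.
Counting 2 letters and 2 half steps from Eb gives a major second.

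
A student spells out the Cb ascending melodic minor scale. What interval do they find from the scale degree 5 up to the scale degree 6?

major second

Cb melodic minor: Cb Db Ebb Fb Gb Ab Bb.
That puts Gb below Ab.
Gb up to Ab spans 2 letter names and 2 semitones — a major second.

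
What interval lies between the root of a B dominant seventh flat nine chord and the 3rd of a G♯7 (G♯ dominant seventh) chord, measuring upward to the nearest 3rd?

augmented 1st

B dominant seventh flat nine has B as its root, and G♯7 (G♯ dominant seventh) has B♯ as its 3rd.
From B to B♯: 1 semitone over a unison = augmented.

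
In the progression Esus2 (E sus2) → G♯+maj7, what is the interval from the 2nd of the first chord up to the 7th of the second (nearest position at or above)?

augmented unison

The 2nd of Esus2 (E sus2) is F♯; the 7th of G♯+maj7 is F𝄪.
From F♯ to F𝄪: 1 semitone over a unison = augmented.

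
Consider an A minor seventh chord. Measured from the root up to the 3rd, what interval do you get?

Am7: A, C, E, G.
That puts A below C.
From A to C: 3 semitones over a third = minor.

minor third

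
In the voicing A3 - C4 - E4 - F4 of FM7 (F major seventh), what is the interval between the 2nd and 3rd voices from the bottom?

Those voices are C4 and E4.
From C to E is 4 semitones, exactly the major third.

major 3rd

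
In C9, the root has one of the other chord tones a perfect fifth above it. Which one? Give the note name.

G

C9: C, E, G, Bb, D.
The root is C. A perfect fifth above C is G.
G is the chord's 5th.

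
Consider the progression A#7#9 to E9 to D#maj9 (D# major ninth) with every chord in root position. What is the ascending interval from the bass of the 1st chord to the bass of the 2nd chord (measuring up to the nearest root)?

The roots are A# and E.
5 letter names make it a fifth; at 6 semitones (a half step narrower than perfect) the quality is diminished.

d5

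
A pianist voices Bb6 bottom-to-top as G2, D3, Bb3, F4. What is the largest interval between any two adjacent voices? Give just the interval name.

Adjacent intervals: G2→D3 = perfect fifth; D3→Bb3 = minor sixth; Bb3→F4 = perfect fifth.
The largest is D3 to Bb3, a minor sixth (8 semitones).

m6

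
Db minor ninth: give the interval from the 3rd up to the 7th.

perfect fifth

The chord tones of Dbmin9 are Db, Fb, Ab, Cb, Eb.
So we need the interval from Fb up to Cb.
Counting 5 letters and 7 half steps from Fb gives a perfect fifth.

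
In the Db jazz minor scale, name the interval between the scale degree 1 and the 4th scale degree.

Db melodic minor: Db Eb Fb Gb Ab Bb C.
The scale degree 1 is Db and the 4th scale degree is Gb.
Counting 4 letters and 5 half steps from Db gives a perfect fourth.

perfect fourth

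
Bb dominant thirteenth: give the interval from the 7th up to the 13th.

Bb dominant thirteenth: Bb D F Ab C G.
That puts Ab below G.
Ab up to G spans 7 letter names and 11 semitones — a major seventh.

major 7th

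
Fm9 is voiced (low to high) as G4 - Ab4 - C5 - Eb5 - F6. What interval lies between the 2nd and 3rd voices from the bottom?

Those voices are Ab4 and C5.
From Ab to C is 4 semitones, exactly the major third.

major third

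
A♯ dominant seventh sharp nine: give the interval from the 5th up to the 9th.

Spelling the chord: A♯-C𝄪-E♯-G♯-B𝄪.
That puts E♯ below B𝄪.
E♯ up to B𝄪 is 8 semitones, a half step wider than a perfect fifth, so the interval is augmented.

augmented 5th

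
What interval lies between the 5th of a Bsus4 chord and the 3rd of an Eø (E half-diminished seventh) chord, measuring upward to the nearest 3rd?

Bsus4 has F♯ as its 5th, and Eø (E half-diminished seventh) has G as its 3rd.
F♯ up to G is 1 semitone, a half step narrower than a major second, so the interval is minor.

minor second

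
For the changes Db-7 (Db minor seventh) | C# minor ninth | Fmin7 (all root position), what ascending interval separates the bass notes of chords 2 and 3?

The roots are C# and F.
4 letter names make it a fourth; at 4 semitones (a half step narrower than perfect) the quality is diminished.

diminished 4th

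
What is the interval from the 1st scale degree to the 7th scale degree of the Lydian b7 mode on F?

Spelling the Lydian b7 mode on F: F G A B C D Eb.
That puts F below Eb.
F up to Eb is 10 semitones, a half step narrower than a major seventh, so the interval is minor.

minor 7th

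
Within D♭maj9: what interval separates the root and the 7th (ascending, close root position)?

major seventh

Spelling the chord: D♭–F–A♭–C–E♭.
Root = D♭; 7th = C.
From D♭ to C is 11 semitones, exactly the major seventh.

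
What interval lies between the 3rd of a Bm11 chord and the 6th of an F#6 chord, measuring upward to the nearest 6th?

The 3rd of Bm11 is D; the 6th of F#6 is D#.
D up to D# is 1 semitone, a half step wider than a perfect unison, so the interval is augmented.

A1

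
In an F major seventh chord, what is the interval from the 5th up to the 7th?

major third

The chord tones of FΔ7 are F–A–C–E.
5th = C; 7th = E.
Counting 3 letters and 4 half steps from C gives a major third.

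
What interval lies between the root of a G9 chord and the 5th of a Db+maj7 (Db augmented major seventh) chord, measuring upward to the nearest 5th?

major second

G9 has G as its root, and Db+maj7 (Db augmented major seventh) has A as its 5th.
From G to A is 2 semitones, exactly the major second.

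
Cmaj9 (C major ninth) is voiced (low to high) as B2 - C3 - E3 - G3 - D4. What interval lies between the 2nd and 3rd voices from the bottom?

Those voices are C3 and E3.
From C to E is 4 semitones, exactly the major third.

major third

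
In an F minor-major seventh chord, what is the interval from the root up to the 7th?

The chord tones of F minor-major seventh are F-A♭-C-E.
Root = F; 7th = E.
From F to E is 11 semitones, exactly the major seventh.

major seventh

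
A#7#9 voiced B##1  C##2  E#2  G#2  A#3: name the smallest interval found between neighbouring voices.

Adjacent intervals: B##1→C##2 = minor second; C##2→E#2 = minor third; E#2→G#2 = minor third; G#2→A#3 = major ninth.
The smallest is B##1 to C##2, a minor second (1 semitone).

minor second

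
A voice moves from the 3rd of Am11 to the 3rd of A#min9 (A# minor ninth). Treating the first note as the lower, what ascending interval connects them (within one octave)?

The 3rd of Am11 is C; the 3rd of A#min9 (A# minor ninth) is C#.
From C to C#: 1 semitone over a unison = augmented.

augmented unison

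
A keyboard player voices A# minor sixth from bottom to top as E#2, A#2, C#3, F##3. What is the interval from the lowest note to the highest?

major 9th

The outer voices are E#2 and F##3.
Counting 9 letters and 14 half steps from E# gives a major ninth.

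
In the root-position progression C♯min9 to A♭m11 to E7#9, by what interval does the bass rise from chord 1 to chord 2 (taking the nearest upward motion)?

The roots are C♯ and A♭.
C♯ up to A♭ is 7 semitones, a whole step narrower than a major sixth, so the interval is diminished.

diminished 6th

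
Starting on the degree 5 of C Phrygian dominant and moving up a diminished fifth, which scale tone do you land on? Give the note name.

Db

The scale is C Db E F G Ab Bb.
The degree 5 is G; a diminished fifth above that is Db — scale degree 2.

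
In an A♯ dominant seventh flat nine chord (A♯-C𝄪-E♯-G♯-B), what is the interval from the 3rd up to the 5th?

That puts C𝄪 below E♯.
3 letter names make it a third; at 3 semitones (a half step narrower than major) the quality is minor.

minor third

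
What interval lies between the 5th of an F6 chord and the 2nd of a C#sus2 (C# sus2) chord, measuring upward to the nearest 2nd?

The 5th of F6 is C; the 2nd of C#sus2 (C# sus2) is D#.
2 letter names make it a second; at 3 semitones (a half step wider than major) the quality is augmented.

augmented second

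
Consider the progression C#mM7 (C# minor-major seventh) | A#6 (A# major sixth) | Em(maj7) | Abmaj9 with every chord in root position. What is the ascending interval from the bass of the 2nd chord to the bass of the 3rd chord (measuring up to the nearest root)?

The roots are A# and E.
A# up to E is 6 semitones, a half step narrower than a perfect fifth, so the interval is diminished.

diminished fifth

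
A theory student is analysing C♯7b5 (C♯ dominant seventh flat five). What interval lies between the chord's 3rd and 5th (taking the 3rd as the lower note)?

C♯7b5 is spelled C♯-E♯-G-B.
The 3rd is E♯ and the 5th is G.
E♯ up to G is 2 semitones, a whole step narrower than a major third, so the interval is diminished.

diminished third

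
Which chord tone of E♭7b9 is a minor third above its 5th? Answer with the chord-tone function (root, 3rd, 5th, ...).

7th

The chord tones of E♭ dominant seventh flat nine are E♭-G-B♭-D♭-F♭.
The 5th is B♭. A minor third above B♭ is D♭.
D♭ is the chord's 7th.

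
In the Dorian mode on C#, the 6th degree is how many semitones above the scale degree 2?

The scale is C# D# E F# G# A# B.
D# up to A# is a perfect fifth — 7 semitones.

7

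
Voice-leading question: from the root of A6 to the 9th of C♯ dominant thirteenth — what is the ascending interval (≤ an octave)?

The root of A6 is A; the 9th of C♯ dominant thirteenth is D♯.
A up to D♯ is 6 semitones, a half step wider than a perfect fourth, so the interval is augmented.

augmented fourth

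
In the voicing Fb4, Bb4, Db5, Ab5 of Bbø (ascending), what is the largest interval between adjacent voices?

perfect 5th

Adjacent intervals: Fb4→Bb4 = augmented fourth; Bb4→Db5 = minor third; Db5→Ab5 = perfect fifth.
The largest is Db5 to Ab5, a perfect fifth (7 semitones).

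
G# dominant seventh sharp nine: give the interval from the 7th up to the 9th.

augmented third

G# dominant seventh sharp nine is spelled G#, B#, D#, F#, A##.
7th = F#; 9th = A##.
3 letter names make it a third; at 5 semitones (a half step wider than major) the quality is augmented.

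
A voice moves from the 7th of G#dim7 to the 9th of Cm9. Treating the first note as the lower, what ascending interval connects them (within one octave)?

major 6th

The 7th of G#dim7 is F; the 9th of Cm9 is D.
Counting 6 letters and 9 half steps from F gives a major sixth.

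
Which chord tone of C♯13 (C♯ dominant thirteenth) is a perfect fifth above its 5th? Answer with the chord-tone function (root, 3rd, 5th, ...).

9th

C♯ dominant thirteenth: C♯–E♯–G♯–B–D♯–A♯.
The 5th is G♯. A perfect fifth above G♯ is D♯.
D♯ is the chord's 9th.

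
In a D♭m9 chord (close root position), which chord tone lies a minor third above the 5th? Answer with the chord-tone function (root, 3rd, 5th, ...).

7th

D♭min9 (D♭ minor ninth): D♭, F♭, A♭, C♭, E♭.
The 5th is A♭. A minor third above A♭ is C♭.
C♭ is the chord's 7th.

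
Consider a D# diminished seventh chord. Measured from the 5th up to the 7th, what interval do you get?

D# diminished seventh is spelled D# F# A C.
So we need the interval from A up to C.
From A to C: 3 semitones over a third = minor.

minor 3rd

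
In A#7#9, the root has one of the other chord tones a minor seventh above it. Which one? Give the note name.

A# dominant seventh sharp nine: A#-C##-E#-G#-B##.
The root is A#. A minor seventh above A# is G#.
G# is the chord's 7th.

G#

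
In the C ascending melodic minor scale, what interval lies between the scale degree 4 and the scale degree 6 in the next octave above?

The scale runs C D Eb F G A B.
The scale degree 4 is F and the scale degree 6 (up an octave) is A.
F up to A spans 10 letter names and 16 semitones — a major tenth.

major tenth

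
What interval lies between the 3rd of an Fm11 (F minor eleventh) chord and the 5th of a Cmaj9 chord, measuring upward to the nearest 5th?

Fm11 (F minor eleventh) has Ab as its 3rd, and Cmaj9 has G as its 5th.
Counting 7 letters and 11 half steps from Ab gives a major seventh.

major 7th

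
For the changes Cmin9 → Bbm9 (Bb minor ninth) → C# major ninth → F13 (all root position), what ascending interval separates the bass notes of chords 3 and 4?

diminished 4th

The roots are C# and F.
From C# to F: 4 semitones over a fourth = diminished.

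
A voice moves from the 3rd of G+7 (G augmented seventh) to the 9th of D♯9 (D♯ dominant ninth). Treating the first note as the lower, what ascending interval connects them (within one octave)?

augmented fourth

The 3rd of G+7 (G augmented seventh) is B; the 9th of D♯9 (D♯ dominant ninth) is E♯.
B up to E♯ is 6 semitones, a half step wider than a perfect fourth, so the interval is augmented.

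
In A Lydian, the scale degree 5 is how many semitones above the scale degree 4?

The scale is A B C# D# E F# G#.
D# up to E is a minor second — 1 semitone.

1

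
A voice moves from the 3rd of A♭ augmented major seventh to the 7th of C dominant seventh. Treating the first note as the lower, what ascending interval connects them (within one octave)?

A♭ augmented major seventh has C as its 3rd, and C dominant seventh has B♭ as its 7th.
From C to B♭: 10 semitones over a seventh = minor.

minor 7th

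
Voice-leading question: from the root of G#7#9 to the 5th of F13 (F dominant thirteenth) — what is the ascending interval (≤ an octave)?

The root of G#7#9 is G#; the 5th of F13 (F dominant thirteenth) is C.
G# up to C is 4 semitones, a half step narrower than a perfect fourth, so the interval is diminished.

diminished 4th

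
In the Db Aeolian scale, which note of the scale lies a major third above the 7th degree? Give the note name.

The scale is Db Eb Fb Gb Ab Bbb Cb.
The 7th degree is Cb; a major third above that is Eb — scale degree 2.

Eb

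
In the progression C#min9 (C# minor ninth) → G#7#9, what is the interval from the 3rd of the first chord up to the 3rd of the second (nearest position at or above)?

The 3rd of C#min9 (C# minor ninth) is E; the 3rd of G#7#9 is B#.
From E to B#: 8 semitones over a fifth = augmented.

augmented 5th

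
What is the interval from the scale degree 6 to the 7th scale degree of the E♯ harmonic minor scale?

augmented second

E♯ harmonic minor: E♯ F𝄪 G♯ A♯ B♯ C♯ D𝄪.
That puts C♯ below D𝄪.
C♯ up to D𝄪 is 3 semitones, a half step wider than a major second, so the interval is augmented.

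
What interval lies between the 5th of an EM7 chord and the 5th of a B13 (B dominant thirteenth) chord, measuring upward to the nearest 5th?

EM7 has B as its 5th, and B13 (B dominant thirteenth) has F# as its 5th.
B up to F# spans 5 letter names and 7 semitones — a perfect fifth.

perfect fifth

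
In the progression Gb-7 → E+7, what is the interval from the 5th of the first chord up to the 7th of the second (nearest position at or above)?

augmented unison

The 5th of Gb-7 is Db; the 7th of E+7 is D.
Db up to D is 1 semitone, a half step wider than a perfect unison, so the interval is augmented.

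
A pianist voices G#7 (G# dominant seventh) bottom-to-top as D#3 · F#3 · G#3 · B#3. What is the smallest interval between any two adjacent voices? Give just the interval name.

major second

Adjacent intervals: D#3→F#3 = minor third; F#3→G#3 = major second; G#3→B#3 = major third.
The smallest is F#3 to G#3, a major second (2 semitones).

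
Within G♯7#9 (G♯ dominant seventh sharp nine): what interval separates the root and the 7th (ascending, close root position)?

minor 7th

Spelling the chord: G♯-B♯-D♯-F♯-A𝄪.
The root is G♯ and the 7th is F♯.
7 letter names make it a seventh; at 10 semitones (a half step narrower than major) the quality is minor.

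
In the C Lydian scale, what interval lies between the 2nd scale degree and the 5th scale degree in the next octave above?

perfect 11th

Spelling the C Lydian scale: C D E F# G A B.
That puts D below G.
Counting 11 letters and 17 half steps from D gives a perfect eleventh.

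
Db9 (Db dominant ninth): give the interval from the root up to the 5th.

perfect 5th

Spelling the chord: Db F Ab Cb Eb.
Root = Db; 5th = Ab.
Counting 5 letters and 7 half steps from Db gives a perfect fifth.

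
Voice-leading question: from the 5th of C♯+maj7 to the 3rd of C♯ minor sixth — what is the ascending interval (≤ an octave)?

The 5th of C♯+maj7 is G𝄪; the 3rd of C♯ minor sixth is E.
G𝄪 up to E is 7 semitones, a whole step narrower than a major sixth, so the interval is diminished.

d6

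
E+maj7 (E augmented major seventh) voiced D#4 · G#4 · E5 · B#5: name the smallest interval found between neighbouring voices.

P4

Adjacent intervals: D#4→G#4 = perfect fourth; G#4→E5 = minor sixth; E5→B#5 = augmented fifth.
The smallest is D#4 to G#4, a perfect fourth (5 semitones).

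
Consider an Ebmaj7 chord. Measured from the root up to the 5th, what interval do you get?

P5

The chord tones of Eb major seventh are Eb-G-Bb-D.
The root is Eb and the 5th is Bb.
Eb up to Bb spans 5 letter names and 7 semitones — a perfect fifth.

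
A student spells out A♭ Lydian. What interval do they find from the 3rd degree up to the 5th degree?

minor 3rd

A♭ lydian: A♭ B♭ C D E♭ F G.
That puts C below E♭.
C up to E♭ is 3 semitones, a half step narrower than a major third, so the interval is minor.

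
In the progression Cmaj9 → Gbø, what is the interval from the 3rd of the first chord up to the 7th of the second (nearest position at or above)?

Cmaj9 has E as its 3rd, and Gbø has Fb as its 7th.
E up to Fb is 0 semitones, a whole step narrower than a major second, so the interval is diminished.

diminished 2nd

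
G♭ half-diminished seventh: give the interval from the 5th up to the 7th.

major third

The chord tones of G♭m7b5 (G♭ half-diminished seventh) are G♭–B𝄫–D𝄫–F♭.
The 5th is D𝄫 and the 7th is F♭.
D𝄫 up to F♭ spans 3 letter names and 4 semitones — a major third.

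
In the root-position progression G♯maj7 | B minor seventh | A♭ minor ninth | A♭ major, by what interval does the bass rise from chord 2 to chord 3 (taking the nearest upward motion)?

diminished seventh

The roots are B and A♭.
From B to A♭: 9 semitones over a seventh = diminished.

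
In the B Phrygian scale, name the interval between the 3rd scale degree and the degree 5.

B phrygian: B C D E F♯ G A.
That puts D below F♯.
D up to F♯ spans 3 letter names and 4 semitones — a major third.

major 3rd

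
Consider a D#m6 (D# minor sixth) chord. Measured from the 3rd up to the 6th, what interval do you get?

augmented fourth

D#min6 is spelled D#–F#–A#–B#.
The 3rd is F# and the 6th is B#.
4 letter names make it a fourth; at 6 semitones (a half step wider than perfect) the quality is augmented.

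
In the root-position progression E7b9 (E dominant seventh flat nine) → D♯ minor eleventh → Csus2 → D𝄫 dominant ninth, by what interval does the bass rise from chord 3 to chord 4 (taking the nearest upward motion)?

d2

The roots are C and D𝄫.
2 letter names make it a second; at 0 semitones (a whole step narrower than major) the quality is diminished.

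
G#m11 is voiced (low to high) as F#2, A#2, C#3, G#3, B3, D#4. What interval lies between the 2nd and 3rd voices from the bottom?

Those voices are A#2 and C#3.
A# up to C# is 3 semitones, a half step narrower than a major third, so the interval is minor.

m3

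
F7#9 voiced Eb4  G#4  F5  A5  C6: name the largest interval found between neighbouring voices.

Adjacent intervals: Eb4→G#4 = augmented third; G#4→F5 = diminished seventh; F5→A5 = major third; A5→C6 = minor third.
The largest is G#4 to F5, a diminished seventh (9 semitones).

d7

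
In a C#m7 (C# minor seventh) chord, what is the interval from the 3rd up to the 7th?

perfect fifth

Spelling the chord: C#, E, G#, B.
The 3rd is E and the 7th is B.
Counting 5 letters and 7 half steps from E gives a perfect fifth.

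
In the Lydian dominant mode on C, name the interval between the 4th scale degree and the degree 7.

d4

C lydian dominant: C D E F♯ G A B♭.
4th scale degree = F♯; 7th scale degree = B♭.
4 letter names make it a fourth; at 4 semitones (a half step narrower than perfect) the quality is diminished.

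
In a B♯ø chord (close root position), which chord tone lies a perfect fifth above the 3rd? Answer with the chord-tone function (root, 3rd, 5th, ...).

7th

Spelling the chord: B♯-D♯-F♯-A♯.
The 3rd is D♯. A perfect fifth above D♯ is A♯.
A♯ is the chord's 7th.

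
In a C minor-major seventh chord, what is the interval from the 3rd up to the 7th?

Cm(maj7): C, Eb, G, B.
So we need the interval from Eb up to B.
From Eb to B: 8 semitones over a fifth = augmented.

A5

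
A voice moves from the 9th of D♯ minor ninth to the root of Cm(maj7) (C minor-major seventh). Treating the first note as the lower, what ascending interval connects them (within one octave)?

d6

The 9th of D♯ minor ninth is E♯; the root of Cm(maj7) (C minor-major seventh) is C.
E♯ up to C is 7 semitones, a whole step narrower than a major sixth, so the interval is diminished.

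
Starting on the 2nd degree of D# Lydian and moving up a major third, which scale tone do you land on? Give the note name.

The scale is D# E# F## G## A# B# C##.
The 2nd degree is E#; a major third above that is G## — scale degree 4.

G##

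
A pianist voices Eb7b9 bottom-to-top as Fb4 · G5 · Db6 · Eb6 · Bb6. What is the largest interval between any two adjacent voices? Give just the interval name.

Adjacent intervals: Fb4→G5 = augmented ninth; G5→Db6 = diminished fifth; Db6→Eb6 = major second; Eb6→Bb6 = perfect fifth.
The largest is Fb4 to G5, an augmented ninth (15 semitones).

A9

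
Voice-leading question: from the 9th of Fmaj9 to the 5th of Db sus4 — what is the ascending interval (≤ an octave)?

Fmaj9 has G as its 9th, and Db sus4 has Ab as its 5th.
From G to Ab: 1 semitone over a second = minor.

m2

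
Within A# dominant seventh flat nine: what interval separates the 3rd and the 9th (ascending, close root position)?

d7

Spelling the chord: A#, C##, E#, G#, B.
So we need the interval from C## up to B.
C## up to B is 9 semitones, a whole step narrower than a major seventh, so the interval is diminished.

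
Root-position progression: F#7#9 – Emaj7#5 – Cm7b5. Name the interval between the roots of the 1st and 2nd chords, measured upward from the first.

minor seventh

The roots are F# and E.
F# up to E is 10 semitones, a half step narrower than a major seventh, so the interval is minor.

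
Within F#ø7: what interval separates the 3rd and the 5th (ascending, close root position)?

minor third

The chord tones of F#m7b5 are F#-A-C-E.
3rd = A; 5th = C.
A up to C is 3 semitones, a half step narrower than a major third, so the interval is minor.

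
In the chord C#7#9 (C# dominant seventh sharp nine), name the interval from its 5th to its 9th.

C#7#9: C# E# G# B D##.
5th = G#; 9th = D##.
From G# to D##: 8 semitones over a fifth = augmented.

augmented fifth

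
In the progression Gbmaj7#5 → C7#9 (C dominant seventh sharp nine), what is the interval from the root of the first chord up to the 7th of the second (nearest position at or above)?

M3

The root of Gbmaj7#5 is Gb; the 7th of C7#9 (C dominant seventh sharp nine) is Bb.
From Gb to Bb is 4 semitones, exactly the major third.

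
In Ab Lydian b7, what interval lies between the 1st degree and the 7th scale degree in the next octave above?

The scale runs Ab Bb C D Eb F Gb.
That puts Ab below Gb.
From Ab to Gb: 22 semitones over a fourteenth = minor.

m14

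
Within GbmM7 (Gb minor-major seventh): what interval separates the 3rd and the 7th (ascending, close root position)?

augmented 5th

The chord tones of Gb minor-major seventh are Gb Bbb Db F.
So we need the interval from Bbb up to F.
Bbb up to F is 8 semitones, a half step wider than a perfect fifth, so the interval is augmented.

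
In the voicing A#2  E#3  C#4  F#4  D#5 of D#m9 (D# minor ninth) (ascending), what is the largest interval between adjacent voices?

Adjacent intervals: A#2→E#3 = perfect fifth; E#3→C#4 = minor sixth; C#4→F#4 = perfect fourth; F#4→D#5 = major sixth.
The largest is F#4 to D#5, a major sixth (9 semitones).

major 6th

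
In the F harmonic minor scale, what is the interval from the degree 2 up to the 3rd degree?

Spelling the F harmonic minor scale: F G Ab Bb C Db E.
Degree 2 = G; degree 3 = Ab.
From G to Ab: 1 semitone over a second = minor.

minor second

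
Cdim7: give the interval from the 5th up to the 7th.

The chord tones of C°7 are C, E♭, G♭, B𝄫.
5th = G♭; 7th = B𝄫.
3 letter names make it a third; at 3 semitones (a half step narrower than major) the quality is minor.

minor third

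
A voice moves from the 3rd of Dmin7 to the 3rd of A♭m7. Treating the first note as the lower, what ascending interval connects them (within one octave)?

The 3rd of Dmin7 is F; the 3rd of A♭m7 is C♭.
F up to C♭ is 6 semitones, a half step narrower than a perfect fifth, so the interval is diminished.

diminished fifth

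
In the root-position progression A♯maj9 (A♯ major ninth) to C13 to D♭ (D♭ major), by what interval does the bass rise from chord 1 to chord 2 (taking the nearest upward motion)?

diminished third

The roots are A♯ and C.
A♯ up to C is 2 semitones, a whole step narrower than a major third, so the interval is diminished.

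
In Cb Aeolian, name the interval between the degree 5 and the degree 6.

minor second

Cb natural minor: Cb Db Ebb Fb Gb Abb Bbb.
That puts Gb below Abb.
Gb up to Abb is 1 semitone, a half step narrower than a major second, so the interval is minor.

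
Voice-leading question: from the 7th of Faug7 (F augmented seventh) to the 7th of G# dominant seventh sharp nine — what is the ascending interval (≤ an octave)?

augmented second

Faug7 (F augmented seventh) has Eb as its 7th, and G# dominant seventh sharp nine has F# as its 7th.
2 letter names make it a second; at 3 semitones (a half step wider than major) the quality is augmented.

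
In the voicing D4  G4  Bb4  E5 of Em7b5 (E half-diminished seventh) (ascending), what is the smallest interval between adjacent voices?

Adjacent intervals: D4→G4 = perfect fourth; G4→Bb4 = minor third; Bb4→E5 = augmented fourth.
The smallest is G4 to Bb4, a minor third (3 semitones).

minor third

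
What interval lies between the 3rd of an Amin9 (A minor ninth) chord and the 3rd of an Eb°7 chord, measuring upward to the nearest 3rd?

Amin9 (A minor ninth) has C as its 3rd, and Eb°7 has Gb as its 3rd.
From C to Gb: 6 semitones over a fifth = diminished.

d5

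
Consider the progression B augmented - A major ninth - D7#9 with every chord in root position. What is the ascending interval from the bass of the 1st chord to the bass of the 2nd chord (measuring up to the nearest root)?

minor seventh

The roots are B and A.
B up to A is 10 semitones, a half step narrower than a major seventh, so the interval is minor.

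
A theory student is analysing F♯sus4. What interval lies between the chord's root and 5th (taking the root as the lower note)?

perfect fifth

The chord tones of F♯sus4 (F♯ sus4) are F♯-B-C♯.
That puts F♯ below C♯.
From F♯ to C♯ is 7 semitones, exactly the perfect fifth.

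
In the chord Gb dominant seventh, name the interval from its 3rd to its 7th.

Gb7: Gb–Bb–Db–Fb.
3rd = Bb; 7th = Fb.
From Bb to Fb: 6 semitones over a fifth = diminished.

diminished fifth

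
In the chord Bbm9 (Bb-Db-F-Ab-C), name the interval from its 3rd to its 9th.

The 3rd is Db and the 9th is C.
Counting 7 letters and 11 half steps from Db gives a major seventh.

major 7th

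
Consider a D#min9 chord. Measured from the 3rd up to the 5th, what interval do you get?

D#m9 is spelled D#–F#–A#–C#–E#.
So we need the interval from F# up to A#.
Counting 3 letters and 4 half steps from F# gives a major third.

major third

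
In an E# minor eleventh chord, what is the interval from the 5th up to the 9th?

perfect fifth

E# minor eleventh is spelled E#–G#–B#–D#–F##–A#.
The 5th is B# and the 9th is F##.
B# up to F## spans 5 letter names and 7 semitones — a perfect fifth.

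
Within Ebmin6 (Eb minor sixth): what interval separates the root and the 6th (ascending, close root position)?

major sixth

Ebm6: Eb–Gb–Bb–C.
Root = Eb; 6th = C.
Eb up to C spans 6 letter names and 9 semitones — a major sixth.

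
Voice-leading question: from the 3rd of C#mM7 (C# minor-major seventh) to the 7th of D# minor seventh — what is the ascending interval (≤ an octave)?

The 3rd of C#mM7 (C# minor-major seventh) is E; the 7th of D# minor seventh is C#.
E up to C# spans 6 letter names and 9 semitones — a major sixth.

M6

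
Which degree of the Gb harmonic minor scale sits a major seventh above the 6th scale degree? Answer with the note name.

The scale is Gb Ab Bbb Cb Db Ebb F.
The 6th scale degree is Ebb; a major seventh above that is Db — scale degree 5.

Db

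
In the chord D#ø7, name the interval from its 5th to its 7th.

major 3rd

Spelling the chord: D#–F#–A–C#.
So we need the interval from A up to C#.
A up to C# spans 3 letter names and 4 semitones — a major third.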